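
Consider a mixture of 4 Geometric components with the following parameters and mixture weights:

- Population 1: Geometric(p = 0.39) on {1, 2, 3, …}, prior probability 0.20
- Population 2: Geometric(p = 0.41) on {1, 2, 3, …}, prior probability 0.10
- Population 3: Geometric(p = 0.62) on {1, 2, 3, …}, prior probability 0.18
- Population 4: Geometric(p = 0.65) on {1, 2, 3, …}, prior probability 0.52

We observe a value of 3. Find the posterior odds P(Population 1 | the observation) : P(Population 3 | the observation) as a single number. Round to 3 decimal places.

Posterior odds = (π_i f_i(x)) / (π_j f_j(x)); the normalising sum cancels.
Evaluate each component's likelihood at the observed value:
  p_1 = 0.39·(1−0.39)^2 = 0.39·0.3721 = 0.145119
  p_2 = 0.41·(1−0.41)^2 = 0.41·0.3481 = 0.142721
  p_3 = 0.62·(1−0.62)^2 = 0.62·0.1444 = 0.089528
  p_4 = 0.65·(1−0.65)^2 = 0.65·0.1225 = 0.079625
Posterior odds = (π_1·p_1) / (π_3·p_3) = (0.20·0.145119) / (0.18·0.089528) = 0.0290238 / 0.016115 ≈ 1.801

1.801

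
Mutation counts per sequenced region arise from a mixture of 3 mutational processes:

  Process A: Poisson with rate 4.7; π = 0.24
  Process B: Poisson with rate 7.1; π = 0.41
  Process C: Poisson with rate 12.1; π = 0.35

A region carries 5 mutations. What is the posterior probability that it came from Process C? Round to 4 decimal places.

0.0435

P(component k | x) = P(Z=k)·f_k(x) / marginal(x), where marginal(x) = Σ_j P(Z=j)·f_j(x).
Evaluate each component's likelihood at the observed value:
  p_A = e^(−4.7)·4.7^5/5! = 0.17383
  p_B = e^(−7.1)·7.1^5/5! = 0.124057
  p_C = e^(−12.1)·12.1^5/5! = 0.0120166
Multiply by the mixture weights:
  P(Z=A)·p_A = 0.24 × 0.17383 = 0.0417191
  P(Z=B)·p_B = 0.41 × 0.124057 = 0.0508632
  P(Z=C)·p_C = 0.35 × 0.0120166 = 0.00420582
Marginal: 0.0417191 + 0.0508632 + 0.00420582 = 0.0967881
P(Process C | x) = 0.00420582 / 0.0967881 ≈ 0.0435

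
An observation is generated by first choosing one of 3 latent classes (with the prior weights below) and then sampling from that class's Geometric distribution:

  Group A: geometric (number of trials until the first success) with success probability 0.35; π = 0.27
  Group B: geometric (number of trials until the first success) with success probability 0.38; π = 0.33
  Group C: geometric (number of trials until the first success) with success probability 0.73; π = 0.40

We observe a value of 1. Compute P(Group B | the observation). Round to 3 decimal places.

0.245

By Bayes' theorem, P(k | x) = w_k f_k(x) / Σ_j w_j f_j(x).
Geometric probabilities:
  L_A = 0.35
  L_B = 0.38
  L_C = 0.73
Weight by the priors:
  w_A·L_A = 0.27 × 0.35 = 0.0945
  w_B·L_B = 0.33 × 0.38 = 0.1254
  w_C·L_C = 0.40 × 0.73 = 0.292
Sum: 0.0945 + 0.1254 + 0.292 = 0.5119
P(Group B | the observation) = 0.1254 / 0.5119 ≈ 0.245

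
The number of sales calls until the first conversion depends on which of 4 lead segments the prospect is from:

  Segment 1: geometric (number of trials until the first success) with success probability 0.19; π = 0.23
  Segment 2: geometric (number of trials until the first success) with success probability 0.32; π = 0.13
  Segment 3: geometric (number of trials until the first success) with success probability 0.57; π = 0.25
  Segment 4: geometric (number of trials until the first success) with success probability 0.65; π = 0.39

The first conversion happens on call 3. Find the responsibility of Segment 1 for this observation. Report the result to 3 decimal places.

0.272

P(component k | x) = P(Z=k)·f_k(x) / marginal(x), where marginal(x) = Σ_j P(Z=j)·f_j(x).
Component likelihoods at x = 3:
  L_1 = 0.124659
  L_2 = 0.147968
  L_3 = 0.105393
  L_4 = 0.079625
Prior × likelihood for each component:
  P(Z=1)·L_1 = 0.23 × 0.124659 = 0.0286716
  P(Z=2)·L_2 = 0.13 × 0.147968 = 0.0192358
  P(Z=3)·L_3 = 0.25 × 0.105393 = 0.0263483
  P(Z=4)·L_4 = 0.39 × 0.079625 = 0.0310537
Marginal: 0.0286716 + 0.0192358 + 0.0263483 + 0.0310537 = 0.105309
P(Segment 1 | x) ≈ 0.272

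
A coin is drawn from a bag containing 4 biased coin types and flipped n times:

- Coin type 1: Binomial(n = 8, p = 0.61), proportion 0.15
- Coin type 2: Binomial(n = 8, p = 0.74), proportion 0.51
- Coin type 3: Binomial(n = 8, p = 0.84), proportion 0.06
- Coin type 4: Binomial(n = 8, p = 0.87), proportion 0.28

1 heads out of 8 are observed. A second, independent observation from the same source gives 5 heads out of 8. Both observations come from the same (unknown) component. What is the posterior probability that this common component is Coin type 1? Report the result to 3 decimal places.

Apply Bayes' rule: the posterior for each component is proportional to its prior times its likelihood at x.
Since both observations come from the same component, the likelihood for component k is f_k(x₁)·f_k(x₂).
  L_1 = [C(8,1)·0.61^1·0.39^7 = 8·0.61·0.00137231 = 0.00669687] × [0.280563] = 0.0018789
  L_2 = [C(8,1)·0.74^1·0.26^7 = 8·0.74·8.03181e-05 = 0.000475483] × [0.218407] = 0.000103849
  L_3 = [C(8,1)·0.84^1·0.16^7 = 8·0.84·2.68435e-06 = 1.80389e-05] × [0.0959278] = 1.73043e-06
  L_4 = [C(8,1)·0.87^1·0.13^7 = 8·0.87·6.27485e-07 = 4.3673e-06] × [0.0613217] = 2.6781e-07
Prior × likelihood for each component:
  P(Z=1)·L_1 = 0.15 × 0.0018789 = 0.000281835
  P(Z=2)·L_2 = 0.51 × 0.000103849 = 5.29629e-05
  P(Z=3)·L_3 = 0.06 × 1.73043e-06 = 1.03826e-07
  P(Z=4)·L_4 = 0.28 × 2.6781e-07 = 7.49868e-08
Normaliser: 0.000281835 + 5.29629e-05 + 1.03826e-07 + 7.49868e-08 = 0.000334976
P(Coin type 1 | x₁, x₂) = 0.000281835 / 0.000334976 ≈ 0.841

0.841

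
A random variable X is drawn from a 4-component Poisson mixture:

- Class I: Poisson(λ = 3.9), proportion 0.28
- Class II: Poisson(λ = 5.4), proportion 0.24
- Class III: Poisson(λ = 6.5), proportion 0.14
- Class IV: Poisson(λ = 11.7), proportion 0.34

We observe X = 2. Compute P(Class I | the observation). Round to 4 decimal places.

Posterior ∝ prior × likelihood, so P(k | x) ∝ π_k f_k(x); normalise over all components.
Evaluate each component's likelihood at the observed value:
  p_I = 0.15394
  p_II = 0.0658518
  p_III = 0.0317602
  p_IV = 0.00056767
Multiply by the mixture weights:
  π_I·p_I = 0.28 × 0.15394 = 0.0431031
  π_II·p_II = 0.24 × 0.0658518 = 0.0158044
  π_III·p_III = 0.14 × 0.0317602 = 0.00444642
  π_IV·p_IV = 0.34 × 0.00056767 = 0.000193008
Evidence: 0.0431031 + 0.0158044 + 0.00444642 + 0.000193008 = 0.063547
P(Class I | data) ≈ 0.6783

0.6783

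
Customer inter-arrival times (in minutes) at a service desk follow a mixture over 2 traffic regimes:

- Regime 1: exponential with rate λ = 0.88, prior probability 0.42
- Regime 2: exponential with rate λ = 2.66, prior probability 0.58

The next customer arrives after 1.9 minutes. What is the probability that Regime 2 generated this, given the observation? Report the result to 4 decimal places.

0.1242

The responsibility of component k is P(Z=k) f_k(x) divided by Σ_j P(Z=j) f_j(x).
Exponential densities:
  p_1 = 0.88·e^(−0.88·1.9) = 0.88·e^(−1.6720) = 0.165326
  p_2 = 2.66·e^(−2.66·1.9) = 2.66·e^(−5.0540) = 0.0169808
Multiply by the mixture weights:
  P(Z=1)·p_1 = 0.42 × 0.165326 = 0.0694371
  P(Z=2)·p_2 = 0.58 × 0.0169808 = 0.00984885
Evidence: 0.0694371 + 0.00984885 = 0.0792859
P(Regime 2 | the observation) ≈ 0.1242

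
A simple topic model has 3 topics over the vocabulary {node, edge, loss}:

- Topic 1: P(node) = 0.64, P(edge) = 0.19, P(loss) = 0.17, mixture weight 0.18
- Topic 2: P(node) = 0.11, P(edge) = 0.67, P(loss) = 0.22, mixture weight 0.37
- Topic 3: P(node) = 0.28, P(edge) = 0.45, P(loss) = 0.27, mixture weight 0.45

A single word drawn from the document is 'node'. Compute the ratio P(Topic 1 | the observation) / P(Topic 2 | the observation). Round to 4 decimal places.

2.8305

Since P(k|x) ∝ w_k f_k(x), the posterior odds are w_i f_i(x) / (w_j f_j(x)).
Categorical probabilities:
  p_1 = P(node | comp) = 0.64
  p_2 = P(node | comp) = 0.11
  p_3 = P(node | comp) = 0.28
Odds = (0.18/0.37) × (0.64/0.11) = 0.486486 × 5.81818 ≈ 2.8305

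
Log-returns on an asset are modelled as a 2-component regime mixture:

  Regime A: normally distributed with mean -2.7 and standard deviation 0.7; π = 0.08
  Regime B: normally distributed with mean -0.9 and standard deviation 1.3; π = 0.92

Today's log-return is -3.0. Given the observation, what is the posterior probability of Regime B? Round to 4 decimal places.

0.6480

The responsibility of component k is P(Z=k) f_k(x) divided by Σ_j P(Z=j) f_j(x).
Normal densities:
  p_A = 0.51991
  p_B = 0.0832392
Prior × likelihood for each component:
  P(Z=A)·p_A = 0.08 × 0.51991 = 0.0415928
  P(Z=B)·p_B = 0.92 × 0.0832392 = 0.0765801
Normaliser: 0.0415928 + 0.0765801 = 0.118173
Responsibility of Regime B: 0.0765801 / 0.118173 ≈ 0.6480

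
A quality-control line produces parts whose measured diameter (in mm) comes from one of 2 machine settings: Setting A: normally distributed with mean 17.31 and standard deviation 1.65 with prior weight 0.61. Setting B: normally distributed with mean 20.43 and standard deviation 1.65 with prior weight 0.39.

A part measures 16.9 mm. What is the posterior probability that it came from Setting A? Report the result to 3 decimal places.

0.937

P(component k | x) = w_k·f_k(x) / marginal(x), where marginal(x) = Σ_j w_j·f_j(x).
Evaluate each component's likelihood at the observed value:
  L_A = 0.234433
  L_B = 0.0245212
Multiply by the mixture weights:
  w_A·L_A = 0.61 × 0.234433 = 0.143004
  w_B·L_B = 0.39 × 0.0245212 = 0.00956327
Evidence: 0.143004 + 0.00956327 = 0.152567
Responsibility of Setting A: 0.143004 / 0.152567 ≈ 0.937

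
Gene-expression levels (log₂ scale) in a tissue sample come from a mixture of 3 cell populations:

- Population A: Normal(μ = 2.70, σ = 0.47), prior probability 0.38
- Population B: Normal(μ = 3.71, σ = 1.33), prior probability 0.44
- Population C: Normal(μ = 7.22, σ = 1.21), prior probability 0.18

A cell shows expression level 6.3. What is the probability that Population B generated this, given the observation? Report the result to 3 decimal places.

Posterior ∝ prior × likelihood, so P(k | x) ∝ π_k f_k(x); normalise over all components.
Normal densities:
  L_A = (1/(0.47·√(2π)))·exp(−(6.3−2.70)²/(2·0.47²)) = 0.848813·exp(-29.33454) = 1.54519e-13
  L_B = (1/(1.33·√(2π)))·exp(−(6.3−3.71)²/(2·1.33²)) = 0.299957·exp(-1.89612) = 0.0450384
  L_C = (1/(1.21·√(2π)))·exp(−(6.3−7.22)²/(2·1.21²)) = 0.329704·exp(-0.28905) = 0.24694
Weight by the priors:
  π_A·L_A = 0.38 × 1.54519e-13 = 5.87174e-14
  π_B·L_B = 0.44 × 0.0450384 = 0.0198169
  π_C·L_C = 0.18 × 0.24694 = 0.0444492
Denominator: 5.87174e-14 + 0.0198169 + 0.0444492 = 0.0642661
Responsibility of Population B: 0.0198169 / 0.0642661 ≈ 0.308

0.308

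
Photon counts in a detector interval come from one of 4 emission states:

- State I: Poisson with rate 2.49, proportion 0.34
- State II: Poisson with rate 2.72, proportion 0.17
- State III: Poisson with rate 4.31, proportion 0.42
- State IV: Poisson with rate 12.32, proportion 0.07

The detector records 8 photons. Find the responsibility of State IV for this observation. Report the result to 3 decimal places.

0.182

P(component k | x) = w_k·f_k(x) / marginal(x), where marginal(x) = Σ_j w_j·f_j(x).
Evaluate each component's likelihood at the observed value:
  p_I = e^(−2.49)·2.49^8/8! = 0.00303865
  p_II = e^(−2.72)·2.72^8/8! = 0.00489497
  p_III = e^(−4.31)·4.31^8/8! = 0.0396724
  p_IV = e^(−12.32)·12.32^8/8! = 0.0587296
Unnormalised posteriors:
  w_I·p_I = 0.34 × 0.00303865 = 0.00103314
  w_II·p_II = 0.17 × 0.00489497 = 0.000832144
  w_III·p_III = 0.42 × 0.0396724 = 0.0166624
  w_IV·p_IV = 0.07 × 0.0587296 = 0.00411107
Normaliser: 0.00103314 + 0.000832144 + 0.0166624 + 0.00411107 = 0.0226388
P(State IV | the observation) ≈ 0.182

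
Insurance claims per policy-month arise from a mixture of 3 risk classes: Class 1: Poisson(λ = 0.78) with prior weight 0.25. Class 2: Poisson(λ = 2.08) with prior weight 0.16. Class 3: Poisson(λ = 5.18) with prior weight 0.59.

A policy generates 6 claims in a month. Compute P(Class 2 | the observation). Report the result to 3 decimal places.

Apply Bayes' rule: the posterior for each component is proportional to its prior times its likelihood at x.
Poisson probabilities:
  f_1 = e^(−0.78)·0.78^6/6! = 0.000143379
  f_2 = e^(−2.08)·2.08^6/6! = 0.0140513
  f_3 = e^(−5.18)·5.18^6/6! = 0.151008
Multiply by the mixture weights:
  π_1·f_1 = 0.25 × 0.000143379 = 3.58447e-05
  π_2·f_2 = 0.16 × 0.0140513 = 0.0022482
  π_3·f_3 = 0.59 × 0.151008 = 0.0890949
Evidence: 3.58447e-05 + 0.0022482 + 0.0890949 = 0.0913789
Responsibility of Class 2: 0.0022482 / 0.0913789 ≈ 0.025

0.025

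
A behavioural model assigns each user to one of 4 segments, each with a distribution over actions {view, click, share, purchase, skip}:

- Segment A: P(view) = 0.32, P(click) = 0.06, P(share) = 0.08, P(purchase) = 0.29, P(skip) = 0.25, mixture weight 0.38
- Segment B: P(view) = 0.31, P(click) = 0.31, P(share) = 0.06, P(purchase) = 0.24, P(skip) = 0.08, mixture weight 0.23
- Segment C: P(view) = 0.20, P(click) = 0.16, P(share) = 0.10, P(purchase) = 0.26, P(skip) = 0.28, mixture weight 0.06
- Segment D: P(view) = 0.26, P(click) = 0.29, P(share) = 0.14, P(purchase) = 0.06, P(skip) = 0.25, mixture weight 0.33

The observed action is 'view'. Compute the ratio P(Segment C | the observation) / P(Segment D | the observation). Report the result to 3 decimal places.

0.140

Since P(k|x) ∝ w_k f_k(x), the posterior odds are w_i f_i(x) / (w_j f_j(x)).
Evaluate each component's likelihood at the observed value:
  L_A = P(view | comp) = 0.32
  L_B = P(view | comp) = 0.31
  L_C = P(view | comp) = 0.20
  L_D = P(view | comp) = 0.26
Odds = (0.06/0.33) × (0.2/0.26) = 0.181818 × 0.769231 ≈ 0.140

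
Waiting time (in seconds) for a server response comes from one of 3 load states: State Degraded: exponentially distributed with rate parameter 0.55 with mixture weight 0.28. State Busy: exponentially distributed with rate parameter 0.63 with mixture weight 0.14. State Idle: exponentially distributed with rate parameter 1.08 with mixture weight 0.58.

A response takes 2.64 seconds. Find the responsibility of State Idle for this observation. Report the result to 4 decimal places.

0.4068

Apply Bayes' rule: the posterior for each component is proportional to its prior times its likelihood at x.
Evaluate each component's likelihood at the observed value:
  f_Degraded = 0.55·e^(−0.55·2.64) = 0.55·e^(−1.4520) = 0.128756
  f_Busy = 0.63·e^(−0.63·2.64) = 0.63·e^(−1.6632) = 0.119405
  f_Idle = 1.08·e^(−1.08·2.64) = 1.08·e^(−2.8512) = 0.0623969
Multiply by the mixture weights:
  π_Degraded·f_Degraded = 0.28 × 0.128756 = 0.0360516
  π_Busy·f_Busy = 0.14 × 0.119405 = 0.0167167
  π_Idle·f_Idle = 0.58 × 0.0623969 = 0.0361902
Sum: 0.0360516 + 0.0167167 + 0.0361902 = 0.0889586
Responsibility of State Idle: 0.0361902 / 0.0889586 ≈ 0.4068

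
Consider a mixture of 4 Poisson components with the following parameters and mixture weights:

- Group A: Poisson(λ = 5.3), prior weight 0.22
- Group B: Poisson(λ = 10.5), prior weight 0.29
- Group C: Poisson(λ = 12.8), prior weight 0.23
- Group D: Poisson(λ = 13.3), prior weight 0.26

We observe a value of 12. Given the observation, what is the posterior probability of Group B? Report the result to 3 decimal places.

0.354

Posterior ∝ prior × likelihood, so P(k | x) ∝ π_k f_k(x); normalise over all components.
Component likelihoods at x = 12:
  f_A = e^(−5.3)·5.3^12/12! = 0.00511933
  f_B = e^(−10.5)·10.5^12/12! = 0.103239
  f_C = e^(−12.8)·12.8^12/12! = 0.111484
  f_D = e^(−13.3)·13.3^12/12! = 0.107094
Multiply by the mixture weights:
  π_A·f_A = 0.22 × 0.00511933 = 0.00112625
  π_B·f_B = 0.29 × 0.103239 = 0.0299392
  π_C·f_C = 0.23 × 0.111484 = 0.0256414
  π_D·f_D = 0.26 × 0.107094 = 0.0278445
Sum: 0.00112625 + 0.0299392 + 0.0256414 + 0.0278445 = 0.0845513
P(Group B | data) ≈ 0.354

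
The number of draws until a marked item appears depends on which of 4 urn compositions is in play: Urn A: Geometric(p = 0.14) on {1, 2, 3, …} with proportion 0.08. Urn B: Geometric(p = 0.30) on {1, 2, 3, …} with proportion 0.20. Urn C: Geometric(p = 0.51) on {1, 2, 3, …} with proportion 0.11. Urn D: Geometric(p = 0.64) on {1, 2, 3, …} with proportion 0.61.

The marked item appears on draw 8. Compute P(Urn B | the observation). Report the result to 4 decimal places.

0.5188

By Bayes' theorem, P(k | x) = π_k f_k(x) / Σ_j π_j f_j(x).
Component likelihoods at x = 8:
  p_A = 0.0487099
  p_B = 0.0247063
  p_C = 0.00345894
  p_D = 0.000501531
Weight by the priors:
  π_A·p_A = 0.08 × 0.0487099 = 0.00389679
  π_B·p_B = 0.20 × 0.0247063 = 0.00494126
  π_C·p_C = 0.11 × 0.00345894 = 0.000380483
  π_D·p_D = 0.61 × 0.000501531 = 0.000305934
Marginal: 0.00389679 + 0.00494126 + 0.000380483 + 0.000305934 = 0.00952447
P(Urn B | data) ≈ 0.5188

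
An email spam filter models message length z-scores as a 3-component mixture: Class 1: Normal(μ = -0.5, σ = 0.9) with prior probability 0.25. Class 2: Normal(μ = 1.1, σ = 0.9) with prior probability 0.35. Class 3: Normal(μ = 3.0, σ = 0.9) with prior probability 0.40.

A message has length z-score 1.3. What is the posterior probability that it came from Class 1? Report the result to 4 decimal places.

0.0765

P(component k | x) = π_k·f_k(x) / marginal(x), where marginal(x) = Σ_j π_j·f_j(x).
Component likelihoods at x = 1.3:
  f_1 = 0.05999
  f_2 = 0.432458
  f_3 = 0.0744574
Prior × likelihood for each component:
  π_1·f_1 = 0.25 × 0.05999 = 0.0149975
  π_2·f_2 = 0.35 × 0.432458 = 0.15136
  π_3·f_3 = 0.40 × 0.0744574 = 0.0297829
Marginal: 0.0149975 + 0.15136 + 0.0297829 = 0.196141
P(Class 1 | data) ≈ 0.0765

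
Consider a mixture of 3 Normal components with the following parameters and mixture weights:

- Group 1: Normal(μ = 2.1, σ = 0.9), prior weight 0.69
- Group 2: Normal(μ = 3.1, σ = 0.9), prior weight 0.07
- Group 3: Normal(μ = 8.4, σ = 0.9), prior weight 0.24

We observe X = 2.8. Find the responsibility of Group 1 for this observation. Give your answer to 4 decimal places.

Apply Bayes' rule: the posterior for each component is proportional to its prior times its likelihood at x.
Normal densities:
  L_1 = (1/(0.9·√(2π)))·exp(−(2.8−2.1)²/(2·0.9²)) = 0.443269·exp(-0.30247) = 0.327572
  L_2 = (1/(0.9·√(2π)))·exp(−(2.8−3.1)²/(2·0.9²)) = 0.443269·exp(-0.05556) = 0.419315
  L_3 = (1/(0.9·√(2π)))·exp(−(2.8−8.4)²/(2·0.9²)) = 0.443269·exp(-19.35802) = 1.73614e-09
Unnormalised posteriors:
  π_1·L_1 = 0.69 × 0.327572 = 0.226025
  π_2·L_2 = 0.07 × 0.419315 = 0.029352
  π_3·L_3 = 0.24 × 1.73614e-09 = 4.16673e-10
Marginal: 0.226025 + 0.029352 + 4.16673e-10 = 0.255377
Responsibility of Group 1: 0.226025 / 0.255377 ≈ 0.8851

0.8851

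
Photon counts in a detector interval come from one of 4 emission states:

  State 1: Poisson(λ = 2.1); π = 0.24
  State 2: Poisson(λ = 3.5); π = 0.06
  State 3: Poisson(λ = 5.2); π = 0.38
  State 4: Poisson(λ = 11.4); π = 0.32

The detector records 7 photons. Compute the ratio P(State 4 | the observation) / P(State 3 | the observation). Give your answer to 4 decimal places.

Posterior odds = (π_i f_i(x)) / (π_j f_j(x)); the normalising sum cancels.
Component likelihoods at x = 7 photons:
  L_1 = 0.00437609
  L_2 = 0.0385492
  L_3 = 0.112528
  L_4 = 0.0555836
0.0177867 / 0.0427607 ≈ 0.4160

0.4160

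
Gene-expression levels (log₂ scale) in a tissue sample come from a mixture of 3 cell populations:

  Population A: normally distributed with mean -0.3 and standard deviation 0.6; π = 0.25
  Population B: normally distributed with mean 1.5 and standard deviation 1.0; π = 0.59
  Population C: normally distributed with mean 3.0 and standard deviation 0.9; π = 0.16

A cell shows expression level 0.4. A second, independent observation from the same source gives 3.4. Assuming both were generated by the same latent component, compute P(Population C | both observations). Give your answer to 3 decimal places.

0.049

By Bayes' theorem, P(k | x) = π_k f_k(x) / Σ_j π_j f_j(x).
Since both observations come from the same component, the likelihood for component k is f_k(x₁)·f_k(x₂).
  p_A = [0.336664] × [3.67394e-09] = 1.23688e-09
  p_B = [0.217852] × [0.0656158] = 0.0142945
  p_C = [0.00683009] × [0.401582] = 0.00274284
Multiply by the mixture weights:
  π_A·p_A = 0.25 × 1.23688e-09 = 3.09221e-10
  π_B·p_B = 0.59 × 0.0142945 = 0.00843378
  π_C·p_C = 0.16 × 0.00274284 = 0.000438855
Marginal: 3.09221e-10 + 0.00843378 + 0.000438855 = 0.00887264
Responsibility of Population C: 0.000438855 / 0.00887264 ≈ 0.049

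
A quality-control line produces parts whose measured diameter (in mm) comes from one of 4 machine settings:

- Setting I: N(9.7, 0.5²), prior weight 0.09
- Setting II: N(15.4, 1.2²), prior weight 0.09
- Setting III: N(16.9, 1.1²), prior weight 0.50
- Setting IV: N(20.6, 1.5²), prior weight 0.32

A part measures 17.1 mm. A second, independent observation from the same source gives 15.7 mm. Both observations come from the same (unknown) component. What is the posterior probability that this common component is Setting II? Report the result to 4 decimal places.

Apply Bayes' rule: the posterior for each component is proportional to its prior times its likelihood at x.
Since both observations come from the same component, the likelihood for component k is f_k(x₁)·f_k(x₂).
  p_I = [(1/(0.5·√(2π)))·exp(−(17.1−9.7)²/(2·0.5²)) = 0.797885·exp(-109.52000) = 2.17775e-48] × [4.29277e-32] = 9.34858e-80
  p_II = [(1/(1.2·√(2π)))·exp(−(17.1−15.4)²/(2·1.2²)) = 0.332452·exp(-1.00347) = 0.121878] × [0.322223] = 0.039272
  p_III = [(1/(1.1·√(2π)))·exp(−(17.1−16.9)²/(2·1.1²)) = 0.362675·exp(-0.01653) = 0.356729] × [0.20003] = 0.0713564
  p_IV = [(1/(1.5·√(2π)))·exp(−(17.1−20.6)²/(2·1.5²)) = 0.265962·exp(-2.72222) = 0.0174813] × [0.0012812] = 2.2397e-05
Multiply by the mixture weights:
  w_I·p_I = 0.09 × 9.34858e-80 = 8.41372e-81
  w_II·p_II = 0.09 × 0.039272 = 0.00353448
  w_III·p_III = 0.50 × 0.0713564 = 0.0356782
  w_IV·p_IV = 0.32 × 2.2397e-05 = 7.16703e-06
Marginal: 8.41372e-81 + 0.00353448 + 0.0356782 + 7.16703e-06 = 0.0392199
P(Setting II | x) = 0.00353448 / 0.0392199 ≈ 0.0901

0.0901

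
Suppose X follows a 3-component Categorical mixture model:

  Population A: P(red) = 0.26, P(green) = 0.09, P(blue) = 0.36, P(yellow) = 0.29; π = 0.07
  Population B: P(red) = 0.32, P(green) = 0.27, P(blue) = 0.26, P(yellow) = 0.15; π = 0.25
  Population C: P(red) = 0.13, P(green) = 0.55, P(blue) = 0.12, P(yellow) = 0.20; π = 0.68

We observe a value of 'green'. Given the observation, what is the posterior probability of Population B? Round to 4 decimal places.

0.1507

Posterior ∝ prior × likelihood, so P(k | x) ∝ w_k f_k(x); normalise over all components.
Categorical probabilities:
  f_A = P(green | comp) = 0.09
  f_B = P(green | comp) = 0.27
  f_C = P(green | comp) = 0.55
Multiply by the mixture weights:
  w_A·f_A = 0.07 × 0.09 = 0.0063
  w_B·f_B = 0.25 × 0.27 = 0.0675
  w_C·f_C = 0.68 × 0.55 = 0.374
Denominator: 0.0063 + 0.0675 + 0.374 = 0.4478
P(Population B | data) ≈ 0.1507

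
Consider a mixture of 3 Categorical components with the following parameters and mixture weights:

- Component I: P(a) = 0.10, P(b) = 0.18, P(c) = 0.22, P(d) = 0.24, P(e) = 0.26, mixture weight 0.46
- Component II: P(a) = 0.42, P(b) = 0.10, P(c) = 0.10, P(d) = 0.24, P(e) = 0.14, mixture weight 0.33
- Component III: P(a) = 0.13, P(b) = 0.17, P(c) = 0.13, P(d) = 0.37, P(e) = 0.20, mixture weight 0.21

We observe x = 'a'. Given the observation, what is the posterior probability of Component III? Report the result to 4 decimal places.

Apply Bayes' rule: the posterior for each component is proportional to its prior times its likelihood at x.
Evaluate each component's likelihood at the observed value:
  f_I = P(a | comp) = 0.10
  f_II = P(a | comp) = 0.42
  f_III = P(a | comp) = 0.13
Unnormalised posteriors:
  P(Z=I)·f_I = 0.46 × 0.1 = 0.046
  P(Z=II)·f_II = 0.33 × 0.42 = 0.1386
  P(Z=III)·f_III = 0.21 × 0.13 = 0.0273
Sum: 0.046 + 0.1386 + 0.0273 = 0.2119
P(Component III | 'a') = 0.0273 / 0.2119 ≈ 0.1288

0.1288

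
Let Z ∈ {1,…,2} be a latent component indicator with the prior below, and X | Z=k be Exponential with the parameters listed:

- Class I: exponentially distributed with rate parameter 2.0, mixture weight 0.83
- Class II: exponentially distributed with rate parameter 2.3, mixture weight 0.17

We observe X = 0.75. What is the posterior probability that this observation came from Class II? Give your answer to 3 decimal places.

Apply Bayes' rule: the posterior for each component is proportional to its prior times its likelihood at x.
Component likelihoods at x = 0.75:
  L_I = 2.0·e^(−2.0·0.75) = 2.0·e^(−1.5000) = 0.44626
  L_II = 2.3·e^(−2.3·0.75) = 2.3·e^(−1.7250) = 0.409798
Multiply by the mixture weights:
  π_I·L_I = 0.83 × 0.44626 = 0.370396
  π_II·L_II = 0.17 × 0.409798 = 0.0696657
Denominator: 0.370396 + 0.0696657 = 0.440062
So the posterior for Class II is 0.0696657 / 0.440062 ≈ 0.158.

0.158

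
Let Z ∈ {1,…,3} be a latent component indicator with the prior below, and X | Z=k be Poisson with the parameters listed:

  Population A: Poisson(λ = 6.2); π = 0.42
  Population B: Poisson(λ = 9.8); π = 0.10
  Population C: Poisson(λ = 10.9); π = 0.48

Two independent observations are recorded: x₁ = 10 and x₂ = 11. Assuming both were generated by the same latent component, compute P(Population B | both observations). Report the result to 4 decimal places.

0.1577

The responsibility of component k is P(Z=k) f_k(x) divided by Σ_j P(Z=j) f_j(x).
Since both observations come from the same component, the likelihood for component k is f_k(x₁)·f_k(x₂).
  L_A = [0.0469384] × [0.0264562] = 0.00124181
  L_B = [0.124857] × [0.111236] = 0.0138886
  L_C = [0.120418] × [0.119323] = 0.0143687
Multiply by the mixture weights:
  P(Z=A)·L_A = 0.42 × 0.00124181 = 0.00052156
  P(Z=B)·L_B = 0.10 × 0.0138886 = 0.00138886
  P(Z=C)·L_C = 0.48 × 0.0143687 = 0.00689698
Sum: 0.00052156 + 0.00138886 + 0.00689698 = 0.0088074
So the posterior for Population B is 0.00138886 / 0.0088074 ≈ 0.1577.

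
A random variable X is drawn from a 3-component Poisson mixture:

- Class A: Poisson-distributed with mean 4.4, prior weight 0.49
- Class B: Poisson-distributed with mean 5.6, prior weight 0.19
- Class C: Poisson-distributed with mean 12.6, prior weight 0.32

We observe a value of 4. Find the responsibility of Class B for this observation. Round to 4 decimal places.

Posterior ∝ prior × likelihood, so P(k | x) ∝ π_k f_k(x); normalise over all components.
Component likelihoods at x = 4:
  p_A = e^(−4.4)·4.4^4/4! = 0.191736
  p_B = e^(−5.6)·5.6^4/4! = 0.151528
  p_C = e^(−12.6)·12.6^4/4! = 0.00354128
Unnormalised posteriors:
  π_A·p_A = 0.49 × 0.191736 = 0.0939507
  π_B·p_B = 0.19 × 0.151528 = 0.0287902
  π_C·p_C = 0.32 × 0.00354128 = 0.00113321
Normaliser: 0.0939507 + 0.0287902 + 0.00113321 = 0.123874
Responsibility of Class B: 0.0287902 / 0.123874 ≈ 0.2324

0.2324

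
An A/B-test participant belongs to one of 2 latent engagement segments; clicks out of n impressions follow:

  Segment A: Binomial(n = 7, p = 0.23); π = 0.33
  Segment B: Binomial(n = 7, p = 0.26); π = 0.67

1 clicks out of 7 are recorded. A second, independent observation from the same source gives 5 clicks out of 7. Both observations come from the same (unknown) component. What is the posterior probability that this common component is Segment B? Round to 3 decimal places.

0.755

The responsibility of component k is π_k f_k(x) divided by Σ_j π_j f_j(x).
Since both observations come from the same component, the likelihood for component k is f_k(x₁)·f_k(x₂).
  L_A = [C(7,1)·0.23^1·0.77^6 = 7·0.23·0.208422 = 0.33556] × [0.00801383] = 0.00268912
  L_B = [C(7,1)·0.26^1·0.74^6 = 7·0.26·0.164206 = 0.298856] × [0.0136631] = 0.0040833
Unnormalised posteriors:
  π_A·L_A = 0.33 × 0.00268912 = 0.00088741
  π_B·L_B = 0.67 × 0.0040833 = 0.00273581
Denominator: 0.00088741 + 0.00273581 = 0.00362322
Responsibility of Segment B: 0.00273581 / 0.00362322 ≈ 0.755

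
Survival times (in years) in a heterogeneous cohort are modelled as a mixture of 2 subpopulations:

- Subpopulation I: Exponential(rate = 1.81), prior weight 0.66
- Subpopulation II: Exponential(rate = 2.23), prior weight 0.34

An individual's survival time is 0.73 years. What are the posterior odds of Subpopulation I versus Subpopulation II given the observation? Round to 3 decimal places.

2.141

Since P(k|x) ∝ π_k f_k(x), the posterior odds are π_i f_i(x) / (π_j f_j(x)).
Component likelihoods at x = 0.73 years:
  p_I = 1.81·e^(−1.81·0.73) = 1.81·e^(−1.3213) = 0.482887
  p_II = 2.23·e^(−2.23·0.73) = 2.23·e^(−1.6279) = 0.437841
0.318705 / 0.148866 ≈ 2.141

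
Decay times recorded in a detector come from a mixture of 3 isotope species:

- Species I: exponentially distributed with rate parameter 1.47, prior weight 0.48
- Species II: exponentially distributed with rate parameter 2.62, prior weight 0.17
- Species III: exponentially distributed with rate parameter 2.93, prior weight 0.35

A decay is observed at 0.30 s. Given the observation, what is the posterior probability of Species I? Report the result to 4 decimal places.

P(component k | x) = P(Z=k)·f_k(x) / marginal(x), where marginal(x) = Σ_j P(Z=j)·f_j(x).
Component likelihoods at x = 0.30 s:
  p_I = 1.47·e^(−1.47·0.30) = 1.47·e^(−0.4410) = 0.945787
  p_II = 2.62·e^(−2.62·0.30) = 2.62·e^(−0.7860) = 1.19384
  p_III = 2.93·e^(−2.93·0.30) = 2.93·e^(−0.8790) = 1.21653
Multiply by the mixture weights:
  P(Z=I)·p_I = 0.48 × 0.945787 = 0.453978
  P(Z=II)·p_II = 0.17 × 1.19384 = 0.202953
  P(Z=III)·p_III = 0.35 × 1.21653 = 0.425785
Evidence: 0.453978 + 0.202953 + 0.425785 = 1.08272
So the posterior for Species I is 0.453978 / 1.08272 ≈ 0.4193.

0.4193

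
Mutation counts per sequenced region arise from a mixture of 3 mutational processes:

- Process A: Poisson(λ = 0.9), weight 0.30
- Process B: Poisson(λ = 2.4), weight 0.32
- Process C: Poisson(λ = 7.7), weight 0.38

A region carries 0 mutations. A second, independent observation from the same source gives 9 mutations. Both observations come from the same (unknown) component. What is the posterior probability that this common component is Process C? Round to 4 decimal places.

0.5152

Posterior ∝ prior × likelihood, so P(k | x) ∝ w_k f_k(x); normalise over all components.
Since both observations come from the same component, the likelihood for component k is f_k(x₁)·f_k(x₂).
  L_A = [0.40657] × [4.34065e-07] = 1.76478e-07
  L_B = [0.090718] × [0.000660437] = 5.99135e-05
  L_C = [0.000452827] × [0.118737] = 5.37673e-05
Unnormalised posteriors:
  w_A·L_A = 0.30 × 1.76478e-07 = 5.29433e-08
  w_B·L_B = 0.32 × 5.99135e-05 = 1.91723e-05
  w_C·L_C = 0.38 × 5.37673e-05 = 2.04316e-05
Marginal: 5.29433e-08 + 1.91723e-05 + 2.04316e-05 = 3.96568e-05
Responsibility of Process C: 2.04316e-05 / 3.96568e-05 ≈ 0.5152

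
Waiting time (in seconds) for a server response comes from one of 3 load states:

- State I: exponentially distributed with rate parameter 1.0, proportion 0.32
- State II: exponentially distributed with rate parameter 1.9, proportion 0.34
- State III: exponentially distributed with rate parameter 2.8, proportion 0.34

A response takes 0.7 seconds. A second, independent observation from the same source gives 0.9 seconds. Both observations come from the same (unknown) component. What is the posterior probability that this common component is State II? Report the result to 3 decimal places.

Apply Bayes' rule: the posterior for each component is proportional to its prior times its likelihood at x.
Since both observations come from the same component, the likelihood for component k is f_k(x₁)·f_k(x₂).
  L_I = [0.496585] × [0.40657] = 0.201897
  L_II = [0.502507] × [0.343645] = 0.172684
  L_III = [0.394404] × [0.225287] = 0.088854
Multiply by the mixture weights:
  w_I·L_I = 0.32 × 0.201897 = 0.0646069
  w_II·L_II = 0.34 × 0.172684 = 0.0587125
  w_III·L_III = 0.34 × 0.088854 = 0.0302103
Marginal: 0.0646069 + 0.0587125 + 0.0302103 = 0.15353
P(State II | x₁,x₂) ≈ 0.382

0.382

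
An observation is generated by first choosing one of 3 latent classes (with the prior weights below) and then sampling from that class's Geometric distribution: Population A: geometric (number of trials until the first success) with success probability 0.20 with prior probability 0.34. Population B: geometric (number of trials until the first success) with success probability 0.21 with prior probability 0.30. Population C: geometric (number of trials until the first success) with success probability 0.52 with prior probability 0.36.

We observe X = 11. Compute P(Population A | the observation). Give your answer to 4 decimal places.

0.5454

The responsibility of component k is w_k f_k(x) divided by Σ_j w_j f_j(x).
Component likelihoods at x = 11:
  L_A = 0.20·(1−0.20)^10 = 0.20·0.107374 = 0.0214748
  L_B = 0.21·(1−0.21)^10 = 0.21·0.0946828 = 0.0198834
  L_C = 0.52·(1−0.52)^10 = 0.52·0.000649251 = 0.00033761
Multiply by the mixture weights:
  w_A·L_A = 0.34 × 0.0214748 = 0.00730144
  w_B·L_B = 0.30 × 0.0198834 = 0.00596501
  w_C·L_C = 0.36 × 0.00033761 = 0.00012154
Denominator: 0.00730144 + 0.00596501 + 0.00012154 = 0.013388
P(Population A | the observation) = 0.00730144 / 0.013388 ≈ 0.5454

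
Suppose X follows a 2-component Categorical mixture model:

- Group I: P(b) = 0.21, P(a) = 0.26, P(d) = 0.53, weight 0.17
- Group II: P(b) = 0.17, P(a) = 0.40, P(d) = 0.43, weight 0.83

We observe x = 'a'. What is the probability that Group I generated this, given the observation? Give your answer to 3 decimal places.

Posterior ∝ prior × likelihood, so P(k | x) ∝ P(Z=k) f_k(x); normalise over all components.
Categorical probabilities:
  f_I = 0.26
  f_II = 0.4
Unnormalised posteriors:
  P(Z=I)·f_I = 0.17 × 0.26 = 0.0442
  P(Z=II)·f_II = 0.83 × 0.4 = 0.332
Evidence: 0.0442 + 0.332 = 0.3762
Responsibility of Group I: 0.0442 / 0.3762 ≈ 0.117

0.117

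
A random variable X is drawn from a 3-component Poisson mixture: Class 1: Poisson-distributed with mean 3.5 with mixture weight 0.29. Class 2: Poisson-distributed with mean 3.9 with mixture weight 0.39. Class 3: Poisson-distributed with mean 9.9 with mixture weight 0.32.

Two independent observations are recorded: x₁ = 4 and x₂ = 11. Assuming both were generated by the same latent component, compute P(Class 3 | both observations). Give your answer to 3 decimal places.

0.817

Apply Bayes' rule: the posterior for each component is proportional to its prior times its likelihood at x.
Since both observations come from the same component, the likelihood for component k is f_k(x₁)·f_k(x₂).
  L_1 = [0.188812] × [0.000730402] = 0.000137909
  L_2 = [0.195119] × [0.00160993] = 0.000314127
  L_3 = [0.0200823] × [0.112542] = 0.00226011
Unnormalised posteriors:
  π_1·L_1 = 0.29 × 0.000137909 = 3.99936e-05
  π_2·L_2 = 0.39 × 0.000314127 = 0.00012251
  π_3·L_3 = 0.32 × 0.00226011 = 0.000723236
Normaliser: 3.99936e-05 + 0.00012251 + 0.000723236 = 0.000885739
P(Class 3 | x₁, x₂) ≈ 0.817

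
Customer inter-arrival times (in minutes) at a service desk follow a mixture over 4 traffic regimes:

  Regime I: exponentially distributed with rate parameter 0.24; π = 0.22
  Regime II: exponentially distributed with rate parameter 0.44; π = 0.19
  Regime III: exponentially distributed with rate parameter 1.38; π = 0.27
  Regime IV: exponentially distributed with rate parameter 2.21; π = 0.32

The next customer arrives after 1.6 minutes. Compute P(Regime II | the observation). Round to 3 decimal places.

0.298

Apply Bayes' rule: the posterior for each component is proportional to its prior times its likelihood at x.
Evaluate each component's likelihood at the observed value:
  p_I = 0.24·e^(−0.24·1.6) = 0.24·e^(−0.3840) = 0.163472
  p_II = 0.44·e^(−0.44·1.6) = 0.44·e^(−0.7040) = 0.217625
  p_III = 1.38·e^(−1.38·1.6) = 1.38·e^(−2.2080) = 0.15169
  p_IV = 2.21·e^(−2.21·1.6) = 2.21·e^(−3.5360) = 0.0643764
Unnormalised posteriors:
  P(Z=I)·p_I = 0.22 × 0.163472 = 0.0359637
  P(Z=II)·p_II = 0.19 × 0.217625 = 0.0413488
  P(Z=III)·p_III = 0.27 × 0.15169 = 0.0409563
  P(Z=IV)·p_IV = 0.32 × 0.0643764 = 0.0206005
Normaliser: 0.0359637 + 0.0413488 + 0.0409563 + 0.0206005 = 0.138869
P(Regime II | x) = 0.0413488 / 0.138869 ≈ 0.298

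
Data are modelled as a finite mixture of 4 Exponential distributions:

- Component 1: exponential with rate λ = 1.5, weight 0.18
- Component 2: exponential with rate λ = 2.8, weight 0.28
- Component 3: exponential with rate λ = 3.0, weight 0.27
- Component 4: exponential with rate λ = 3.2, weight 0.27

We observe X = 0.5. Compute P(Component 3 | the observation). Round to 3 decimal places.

0.267

The responsibility of component k is w_k f_k(x) divided by Σ_j w_j f_j(x).
Evaluate each component's likelihood at the observed value:
  f_1 = 1.5·e^(−1.5·0.5) = 1.5·e^(−0.7500) = 0.70855
  f_2 = 2.8·e^(−2.8·0.5) = 2.8·e^(−1.4000) = 0.690471
  f_3 = 3.0·e^(−3.0·0.5) = 3.0·e^(−1.5000) = 0.66939
  f_4 = 3.2·e^(−3.2·0.5) = 3.2·e^(−1.6000) = 0.646069
Multiply by the mixture weights:
  w_1·f_1 = 0.18 × 0.70855 = 0.127539
  w_2·f_2 = 0.28 × 0.690471 = 0.193332
  w_3·f_3 = 0.27 × 0.66939 = 0.180735
  w_4·f_4 = 0.27 × 0.646069 = 0.174439
Marginal: 0.127539 + 0.193332 + 0.180735 + 0.174439 = 0.676045
So the posterior for Component 3 is 0.180735 / 0.676045 ≈ 0.267.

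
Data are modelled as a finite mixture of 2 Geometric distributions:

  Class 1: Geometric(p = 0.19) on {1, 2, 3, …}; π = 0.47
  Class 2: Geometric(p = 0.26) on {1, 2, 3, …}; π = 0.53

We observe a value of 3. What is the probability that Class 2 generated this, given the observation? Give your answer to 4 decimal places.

The responsibility of component k is w_k f_k(x) divided by Σ_j w_j f_j(x).
Evaluate each component's likelihood at the observed value:
  p_1 = 0.19·(1−0.19)^2 = 0.19·0.6561 = 0.124659
  p_2 = 0.26·(1−0.26)^2 = 0.26·0.5476 = 0.142376
Weight by the priors:
  w_1·p_1 = 0.47 × 0.124659 = 0.0585897
  w_2·p_2 = 0.53 × 0.142376 = 0.0754593
Marginal: 0.0585897 + 0.0754593 = 0.134049
P(Class 2 | x) = 0.0754593 / 0.134049 ≈ 0.5629

0.5629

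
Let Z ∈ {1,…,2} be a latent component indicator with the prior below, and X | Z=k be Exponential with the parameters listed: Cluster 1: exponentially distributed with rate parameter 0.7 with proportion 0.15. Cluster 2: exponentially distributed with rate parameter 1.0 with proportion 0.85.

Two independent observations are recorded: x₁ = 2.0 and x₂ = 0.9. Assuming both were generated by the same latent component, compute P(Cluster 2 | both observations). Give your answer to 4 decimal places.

By Bayes' theorem, P(k | x) = π_k f_k(x) / Σ_j π_j f_j(x).
Since both observations come from the same component, the likelihood for component k is f_k(x₁)·f_k(x₂).
  p_1 = [0.172618] × [0.372814] = 0.0643544
  p_2 = [0.135335] × [0.40657] = 0.0550232
Weight by the priors:
  π_1·p_1 = 0.15 × 0.0643544 = 0.00965316
  π_2·p_2 = 0.85 × 0.0550232 = 0.0467697
Evidence: 0.00965316 + 0.0467697 = 0.0564229
Responsibility of Cluster 2: 0.0467697 / 0.0564229 ≈ 0.8289

0.8289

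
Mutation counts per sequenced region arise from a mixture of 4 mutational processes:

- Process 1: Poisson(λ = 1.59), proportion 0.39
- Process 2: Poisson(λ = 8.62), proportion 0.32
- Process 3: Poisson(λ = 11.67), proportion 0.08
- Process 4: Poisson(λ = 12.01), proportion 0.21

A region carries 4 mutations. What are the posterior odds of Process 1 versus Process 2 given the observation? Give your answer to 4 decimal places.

1.5943

Since P(k|x) ∝ π_k f_k(x), the posterior odds are π_i f_i(x) / (π_j f_j(x)).
Component likelihoods at x = 4 mutations:
  L_1 = 0.0543062
  L_2 = 0.0415145
  L_3 = 0.00660474
  L_4 = 0.00527332
0.0211794 / 0.0132846 ≈ 1.5943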